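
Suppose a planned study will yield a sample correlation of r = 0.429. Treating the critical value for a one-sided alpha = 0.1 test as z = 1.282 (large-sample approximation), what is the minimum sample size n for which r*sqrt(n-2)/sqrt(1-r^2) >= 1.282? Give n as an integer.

10

r√(n−2)/√(1−r²) ≥ 1.282  ⇔  n−2 ≥ (1.282)²·(1−r²)/r²
(1−r²)/r² = (1−0.184041)/0.184041 = 4.4336
n ≥ 2 + 1.643524·4.4336 = 2 + 7.2867 = 9.2867
⌈9.2867⌉ = 10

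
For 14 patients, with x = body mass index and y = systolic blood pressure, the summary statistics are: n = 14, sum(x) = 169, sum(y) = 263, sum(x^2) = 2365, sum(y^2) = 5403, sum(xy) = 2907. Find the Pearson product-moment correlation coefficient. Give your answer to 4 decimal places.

Numerator: nΣxy − (Σx)(Σy) = 14·2907 − (169)(263) = -3749
Denominator: √[(nΣx²−(Σx)²)(nΣy²−(Σy)²)]
  nΣx²−(Σx)² = 14·2365 − 28561 = 4549;  nΣy²−(Σy)² = 14·5403 − 69169 = 6473
  √(4549·6473) = √29445677 = 5426.3871
r = -3749 / 5426.3871 = -0.6909

-0.6909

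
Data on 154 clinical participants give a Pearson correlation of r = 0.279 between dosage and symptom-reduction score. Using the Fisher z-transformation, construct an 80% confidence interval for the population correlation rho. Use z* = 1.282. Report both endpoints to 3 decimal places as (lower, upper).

(0.180, 0.372)

z_r = atanh(0.279) = 0.286597;  SE = 1/√(n−3) = 1/√151 = 0.081379
z-limits: 0.286597 ± 1.282·0.081379 = 0.286597 ± 0.104328 = [0.182269, 0.390925]
ρ-limits: (tanh 0.182269, tanh 0.390925) = (0.180, 0.372)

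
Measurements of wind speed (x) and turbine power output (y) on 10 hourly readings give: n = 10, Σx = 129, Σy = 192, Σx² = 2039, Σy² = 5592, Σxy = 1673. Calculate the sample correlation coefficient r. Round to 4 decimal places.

-0.9510

S_xy = nΣxy − ΣxΣy = 10·1673 − 129·192 = 16730 − 24768 = -8038
S_xx = nΣx² − (Σx)² = 10·2039 − 129² = 20390 − 16641 = 3749
S_yy = nΣy² − (Σy)² = 10·5592 − 192² = 55920 − 36864 = 19056
r = S_xy / √(S_xx·S_yy) = -8038 / √(3749·19056) = -8038 / √71440944 = -8038 / 8452.2745 = -0.9510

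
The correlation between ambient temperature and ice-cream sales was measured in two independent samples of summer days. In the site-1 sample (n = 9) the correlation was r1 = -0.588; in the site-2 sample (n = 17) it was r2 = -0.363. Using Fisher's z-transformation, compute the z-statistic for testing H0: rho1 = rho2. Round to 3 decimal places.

-0.603

z1 = atanh(-0.588) = -0.674604,  z2 = atanh(-0.363) = -0.380337
SE = √(1/(n1−3) + 1/(n2−3)) = √(1/6 + 1/14) = √(0.1666667 + 0.0714286) = √0.2380953 = 0.487950
z = (z1 − z2)/SE = (-0.674604 − (-0.380337)) / 0.487950 = -0.294267 / 0.487950 = -0.603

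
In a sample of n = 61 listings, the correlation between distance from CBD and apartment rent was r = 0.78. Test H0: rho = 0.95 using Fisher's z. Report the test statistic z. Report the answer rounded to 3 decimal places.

z_r = atanh(0.78) = 1.045371,  z_0 = atanh(0.95) = 1.831781
SE = 1/√(n−3) = 1/√58 = 0.131306
z = (z_r − z_0)/SE = (1.045371 − 1.831781) / 0.131306 = -0.786410 / 0.131306 = -5.989

-5.989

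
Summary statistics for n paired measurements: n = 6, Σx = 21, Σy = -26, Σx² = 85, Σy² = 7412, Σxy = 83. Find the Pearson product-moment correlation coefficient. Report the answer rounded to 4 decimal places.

0.6006

S_xy = nΣxy − ΣxΣy = 6·83 − 21·(-26) = 498 − (-546) = 1044
S_xx = nΣx² − (Σx)² = 6·85 − 21² = 510 − 441 = 69
S_yy = nΣy² − (Σy)² = 6·7412 − (-26)² = 44472 − 676 = 43796
r = S_xy / √(S_xx·S_yy) = 1044 / √(69·43796) = 1044 / √3021924 = 1044 / 1738.3682 = 0.6006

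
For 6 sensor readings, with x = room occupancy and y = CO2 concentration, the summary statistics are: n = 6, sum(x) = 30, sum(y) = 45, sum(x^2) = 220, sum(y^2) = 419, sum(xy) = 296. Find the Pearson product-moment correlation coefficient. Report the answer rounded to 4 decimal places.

S_xy = nΣxy − ΣxΣy = 6·296 − 30·45 = 1776 − 1350 = 426
S_xx = nΣx² − (Σx)² = 6·220 − 30² = 1320 − 900 = 420
S_yy = nΣy² − (Σy)² = 6·419 − 45² = 2514 − 2025 = 489
r = S_xy / √(S_xx·S_yy) = 426 / √(420·489) = 426 / √205380 = 426 / 453.1887 = 0.9400

0.9400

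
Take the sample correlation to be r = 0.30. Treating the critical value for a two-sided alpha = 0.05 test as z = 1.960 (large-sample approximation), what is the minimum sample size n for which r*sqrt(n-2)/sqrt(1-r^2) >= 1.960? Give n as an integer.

41

r√(n−2)/√(1−r²) ≥ 1.960  ⇔  n−2 ≥ (1.960)²·(1−r²)/r²
(1−r²)/r² = (1−0.0900)/0.0900 = 10.1111
n ≥ 2 + 3.8416·10.1111 = 2 + 38.8428 = 40.8428
⌈40.8428⌉ = 41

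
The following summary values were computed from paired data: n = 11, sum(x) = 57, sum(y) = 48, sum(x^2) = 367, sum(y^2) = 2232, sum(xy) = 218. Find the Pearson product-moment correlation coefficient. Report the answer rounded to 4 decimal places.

S_xy = nΣxy − ΣxΣy = 11·218 − 57·48 = 2398 − 2736 = -338
S_xx = nΣx² − (Σx)² = 11·367 − 57² = 4037 − 3249 = 788
S_yy = nΣy² − (Σy)² = 11·2232 − 48² = 24552 − 2304 = 22248
r = S_xy / √(S_xx·S_yy) = -338 / √(788·22248) = -338 / √17531424 = -338 / 4187.0543 = -0.0807

-0.0807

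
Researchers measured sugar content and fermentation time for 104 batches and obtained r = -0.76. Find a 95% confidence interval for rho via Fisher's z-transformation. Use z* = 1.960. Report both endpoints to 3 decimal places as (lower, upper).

(-0.831, -0.665)

Fisher z: z_r = atanh(r) = ½·ln((1+(-0.76))/(1−(-0.76))) = -0.996215
SE(z) = 1/√(n−3) = 1/√101 = 0.099504
95% ⇒ z* = 1.960; margin = 1.960·0.099504 = 0.195028
CI on z-scale: (-1.191243, -0.801187)
Back-transform: tanh(-1.191243) = -0.830964, tanh(-0.801187) = -0.664700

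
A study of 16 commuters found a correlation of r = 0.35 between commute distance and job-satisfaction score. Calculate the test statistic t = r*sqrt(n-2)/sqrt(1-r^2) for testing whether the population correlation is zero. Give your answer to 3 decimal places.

1.398

1 − r² = 1 − 0.1225 = 0.8775;  √(1−r²) = 0.936750
√(n−2) = √14 = 3.741657
t = r·√(n−2)/√(1−r²) = 0.35 · 3.741657 / 0.936750 = 1.398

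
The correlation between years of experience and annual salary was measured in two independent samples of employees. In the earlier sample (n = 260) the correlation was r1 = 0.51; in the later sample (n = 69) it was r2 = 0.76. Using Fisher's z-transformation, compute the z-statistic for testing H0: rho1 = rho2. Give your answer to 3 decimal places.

z1 = atanh(0.51) = 0.562730,  z2 = atanh(0.76) = 0.996215
SE = √(1/(n1−3) + 1/(n2−3)) = √(1/257 + 1/66) = √(0.0038911 + 0.0151515) = √0.0190426 = 0.137995
z = (z1 − z2)/SE = (0.562730 − 0.996215) / 0.137995 = -0.433485 / 0.137995 = -3.141

-3.141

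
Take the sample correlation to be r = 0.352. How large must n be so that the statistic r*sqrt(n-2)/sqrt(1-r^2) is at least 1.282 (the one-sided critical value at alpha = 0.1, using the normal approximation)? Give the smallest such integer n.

Need r·√(n−2)/√(1−r²) ≥ 1.282
√(n−2) ≥ 1.282·√(1−0.123904) / 0.352 = 1.282·0.936000 / 0.352 = 3.4090
n−2 ≥ 11.6213  ⇒  n ≥ 13.6213
Smallest integer n = 14

14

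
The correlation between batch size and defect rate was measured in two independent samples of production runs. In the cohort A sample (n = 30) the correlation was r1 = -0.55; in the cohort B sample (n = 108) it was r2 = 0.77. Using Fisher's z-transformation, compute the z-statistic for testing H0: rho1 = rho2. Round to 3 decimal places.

-7.594

z1 = atanh(-0.55) = -0.618381,  z2 = atanh(0.77) = 1.020328
SE = √(1/(n1−3) + 1/(n2−3)) = √(1/27 + 1/105) = √(0.0370370 + 0.0095238) = √0.0465608 = 0.215780
z = (z1 − z2)/SE = (-0.618381 − 1.020328) / 0.215780 = -1.638709 / 0.215780 = -7.594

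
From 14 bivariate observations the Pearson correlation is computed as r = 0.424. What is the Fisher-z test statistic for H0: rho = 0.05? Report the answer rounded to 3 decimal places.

1.335

z_r = atanh(0.424) = 0.452559,  z_0 = atanh(0.05) = 0.050042
SE = 1/√(n−3) = 1/√11 = 0.301511
z = (z_r − z_0)/SE = (0.452559 − 0.050042) / 0.301511 = 0.402517 / 0.301511 = 1.335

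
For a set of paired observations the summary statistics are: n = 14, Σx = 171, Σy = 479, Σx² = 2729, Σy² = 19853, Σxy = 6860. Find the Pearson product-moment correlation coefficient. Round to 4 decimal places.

S_xy = nΣxy − ΣxΣy = 14·6860 − 171·479 = 96040 − 81909 = 14131
S_xx = nΣx² − (Σx)² = 14·2729 − 171² = 38206 − 29241 = 8965
S_yy = nΣy² − (Σy)² = 14·19853 − 479² = 277942 − 229441 = 48501
r = S_xy / √(S_xx·S_yy) = 14131 / √(8965·48501) = 14131 / √434811465 = 14131 / 20852.1333 = 0.6777

0.6777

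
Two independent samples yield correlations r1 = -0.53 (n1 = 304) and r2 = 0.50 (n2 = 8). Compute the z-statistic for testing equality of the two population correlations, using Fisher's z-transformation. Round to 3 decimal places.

Fisher z-transforms: z1 = atanh(-0.53) = -0.590145, z2 = atanh(0.50) = 0.549306; difference d = -1.139451
Var(d) = 1/301 + 1/5 = 0.0033223 + 0.2000000 = 0.2033223
z = d/√Var(d) = -1.139451 / √0.2033223 = -1.139451 / 0.450913 = -2.527

-2.527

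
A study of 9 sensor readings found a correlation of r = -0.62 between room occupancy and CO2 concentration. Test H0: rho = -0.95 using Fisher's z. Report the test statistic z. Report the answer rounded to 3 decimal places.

2.711

Fisher z: atanh(-0.62) = -0.725005, atanh(-0.95) = -1.831781
z = (z_r − z_0)·√(n−3) = (-0.725005 − (-1.831781))·√6 = 1.106776 · 2.449490 = 2.711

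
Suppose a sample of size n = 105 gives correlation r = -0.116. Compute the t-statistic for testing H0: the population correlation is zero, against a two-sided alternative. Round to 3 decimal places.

-1.185

1 − r² = 1 − 0.013456 = 0.986544;  √(1−r²) = 0.993249
√(n−2) = √103 = 10.148892
t = r·√(n−2)/√(1−r²) = -0.116 · 10.148892 / 0.993249 = -1.185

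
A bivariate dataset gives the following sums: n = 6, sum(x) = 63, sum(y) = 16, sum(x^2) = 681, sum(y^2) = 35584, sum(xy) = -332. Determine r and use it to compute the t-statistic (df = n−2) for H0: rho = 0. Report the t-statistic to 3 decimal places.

S_xy = nΣxy − ΣxΣy = 6·(-332) − 63·16 = -1992 − 1008 = -3000
S_xx = nΣx² − (Σx)² = 6·681 − 63² = 4086 − 3969 = 117
S_yy = nΣy² − (Σy)² = 6·35584 − 16² = 213504 − 256 = 213248
r = S_xy / √(S_xx·S_yy) = -3000 / √(117·213248) = -3000 / √24950016 = -3000 / 4994.9991 = -0.6006
t = r·√(n−2)/√(1−r²) = -0.6006·√4 / √(1−0.360720) = -1.201200 / 0.799550 = -1.502

-1.502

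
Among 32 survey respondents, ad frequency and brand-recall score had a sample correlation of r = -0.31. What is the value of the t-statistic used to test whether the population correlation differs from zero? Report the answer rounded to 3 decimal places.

-1.786

t = r·√(n−2) / √(1−r²) with r = -0.31, n = 32
  = -0.31·√30 / √(1 − 0.0961)
  = -0.31·5.477226 / 0.950737
  = -1.697940 / 0.950737 = -1.786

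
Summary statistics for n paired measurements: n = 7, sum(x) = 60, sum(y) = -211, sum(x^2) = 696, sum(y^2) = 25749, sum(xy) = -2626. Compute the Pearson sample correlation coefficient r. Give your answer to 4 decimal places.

-0.4355

S_xy = nΣxy − ΣxΣy = 7·(-2626) − 60·(-211) = -18382 − (-12660) = -5722
S_xx = nΣx² − (Σx)² = 7·696 − 60² = 4872 − 3600 = 1272
S_yy = nΣy² − (Σy)² = 7·25749 − (-211)² = 180243 − 44521 = 135722
r = S_xy / √(S_xx·S_yy) = -5722 / √(1272·135722) = -5722 / √172638384 = -5722 / 13139.1927 = -0.4355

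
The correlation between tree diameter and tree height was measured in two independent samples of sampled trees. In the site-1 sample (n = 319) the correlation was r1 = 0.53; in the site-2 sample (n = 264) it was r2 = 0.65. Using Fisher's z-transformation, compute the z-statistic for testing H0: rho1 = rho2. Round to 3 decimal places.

-2.214

z1 = atanh(0.53) = 0.590145,  z2 = atanh(0.65) = 0.775299
SE = √(1/(n1−3) + 1/(n2−3)) = √(1/316 + 1/261) = √(0.0031646 + 0.0038314) = √0.0069960 = 0.083642
z = (z1 − z2)/SE = (0.590145 − 0.775299) / 0.083642 = -0.185154 / 0.083642 = -2.214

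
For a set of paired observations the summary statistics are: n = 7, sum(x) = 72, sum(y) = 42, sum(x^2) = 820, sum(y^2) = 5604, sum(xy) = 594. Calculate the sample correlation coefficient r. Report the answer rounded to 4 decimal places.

0.2485

Numerator: nΣxy − (Σx)(Σy) = 7·594 − (72)(42) = 1134
Denominator: √[(nΣx²−(Σx)²)(nΣy²−(Σy)²)]
  nΣx²−(Σx)² = 7·820 − 5184 = 556;  nΣy²−(Σy)² = 7·5604 − 1764 = 37464
  √(556·37464) = √20829984 = 4563.9877
r = 1134 / 4563.9877 = 0.2485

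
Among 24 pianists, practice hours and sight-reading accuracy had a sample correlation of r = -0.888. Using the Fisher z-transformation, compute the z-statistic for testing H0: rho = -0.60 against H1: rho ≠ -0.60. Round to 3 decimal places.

-3.296

Fisher z: atanh(-0.888) = -1.412387, atanh(-0.60) = -0.693147
z = (z_r − z_0)·√(n−3) = (-1.412387 − (-0.693147))·√21 = -0.719240 · 4.582576 = -3.296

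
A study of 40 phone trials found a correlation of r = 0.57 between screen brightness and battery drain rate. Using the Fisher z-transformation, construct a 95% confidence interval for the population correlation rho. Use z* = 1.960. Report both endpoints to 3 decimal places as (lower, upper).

(0.314, 0.749)

Fisher z: z_r = atanh(r) = ½·ln((1+0.57)/(1−0.57)) = 0.647523
SE(z) = 1/√(n−3) = 1/√37 = 0.164399
95% ⇒ z* = 1.960; margin = 1.960·0.164399 = 0.322222
CI on z-scale: (0.325301, 0.969745)
Back-transform: tanh(0.325301) = 0.314292, tanh(0.969745) = 0.748592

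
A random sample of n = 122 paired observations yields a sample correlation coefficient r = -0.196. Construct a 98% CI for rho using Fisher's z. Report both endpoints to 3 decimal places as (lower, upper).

Fisher z: z_r = atanh(r) = ½·ln((1+(-0.196))/(1−(-0.196))) = -0.198569
SE(z) = 1/√(n−3) = 1/√119 = 0.091670
98% ⇒ z* = 2.326; margin = 2.326·0.091670 = 0.213224
CI on z-scale: (-0.411793, 0.014655)
Back-transform: tanh(-0.411793) = -0.389994, tanh(0.014655) = 0.014654

(-0.390, 0.015)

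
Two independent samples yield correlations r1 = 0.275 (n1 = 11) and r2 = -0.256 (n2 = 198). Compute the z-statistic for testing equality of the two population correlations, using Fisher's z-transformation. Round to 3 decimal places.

z1 = atanh(0.275) = 0.282265,  z2 = atanh(-0.256) = -0.261823
SE = √(1/(n1−3) + 1/(n2−3)) = √(1/8 + 1/195) = √(0.1250000 + 0.0051282) = √0.1301282 = 0.360733
z = (z1 − z2)/SE = (0.282265 − (-0.261823)) / 0.360733 = 0.544088 / 0.360733 = 1.508

1.508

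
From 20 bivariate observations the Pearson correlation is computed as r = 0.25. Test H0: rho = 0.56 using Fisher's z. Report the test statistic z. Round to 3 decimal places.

z_r = atanh(0.25) = 0.255413,  z_0 = atanh(0.56) = 0.632833
SE = 1/√(n−3) = 1/√17 = 0.242536
z = (z_r − z_0)/SE = (0.255413 − 0.632833) / 0.242536 = -0.377420 / 0.242536 = -1.556

-1.556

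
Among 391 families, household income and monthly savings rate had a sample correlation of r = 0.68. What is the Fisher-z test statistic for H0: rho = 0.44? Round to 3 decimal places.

7.030

z_r = atanh(0.68) = 0.829114,  z_0 = atanh(0.44) = 0.472231
SE = 1/√(n−3) = 1/√388 = 0.050767
z = (z_r − z_0)/SE = (0.829114 − 0.472231) / 0.050767 = 0.356883 / 0.050767 = 7.030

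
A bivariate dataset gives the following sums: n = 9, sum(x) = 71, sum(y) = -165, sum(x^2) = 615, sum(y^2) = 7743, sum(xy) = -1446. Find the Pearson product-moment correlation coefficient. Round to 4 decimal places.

S_xy = nΣxy − ΣxΣy = 9·(-1446) − 71·(-165) = -13014 − (-11715) = -1299
S_xx = nΣx² − (Σx)² = 9·615 − 71² = 5535 − 5041 = 494
S_yy = nΣy² − (Σy)² = 9·7743 − (-165)² = 69687 − 27225 = 42462
r = S_xy / √(S_xx·S_yy) = -1299 / √(494·42462) = -1299 / √20976228 = -1299 / 4579.9812 = -0.2836

-0.2836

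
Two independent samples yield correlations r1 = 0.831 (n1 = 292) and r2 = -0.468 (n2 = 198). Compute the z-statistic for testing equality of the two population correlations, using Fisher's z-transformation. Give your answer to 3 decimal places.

18.332

Fisher z-transforms: z1 = atanh(0.831) = 1.191359, z2 = atanh(-0.468) = -0.507506; difference d = 1.698865
Var(d) = 1/289 + 1/195 = 0.0034602 + 0.0051282 = 0.0085884
z = d/√Var(d) = 1.698865 / √0.0085884 = 1.698865 / 0.092674 = 18.332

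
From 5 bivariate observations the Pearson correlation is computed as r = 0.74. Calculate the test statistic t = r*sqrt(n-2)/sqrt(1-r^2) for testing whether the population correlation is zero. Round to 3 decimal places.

1.906

t = r·√(n−2) / √(1−r²) with r = 0.74, n = 5
  = 0.74·√3 / √(1 − 0.5476)
  = 0.74·1.732051 / 0.672607
  = 1.281718 / 0.672607 = 1.906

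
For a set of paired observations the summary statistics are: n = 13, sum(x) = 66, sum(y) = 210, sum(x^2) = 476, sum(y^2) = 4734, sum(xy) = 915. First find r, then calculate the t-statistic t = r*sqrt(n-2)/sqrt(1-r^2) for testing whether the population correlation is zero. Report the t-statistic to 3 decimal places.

-1.230

Numerator: nΣxy − (Σx)(Σy) = 13·915 − (66)(210) = -1965
Denominator: √[(nΣx²−(Σx)²)(nΣy²−(Σy)²)]
  nΣx²−(Σx)² = 13·476 − 4356 = 1832;  nΣy²−(Σy)² = 13·4734 − 44100 = 17442
  √(1832·17442) = √31953744 = 5652.7643
r = -1965 / 5652.7643 = -0.3476
t = r·√(n−2)/√(1−r²) = -0.3476·√11 / √(1−0.120826) = -1.152859 / 0.937643 = -1.230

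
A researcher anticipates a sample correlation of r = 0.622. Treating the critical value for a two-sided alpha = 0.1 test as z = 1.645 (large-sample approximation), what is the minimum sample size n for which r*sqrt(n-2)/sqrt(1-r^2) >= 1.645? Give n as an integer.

7

Need r·√(n−2)/√(1−r²) ≥ 1.645
√(n−2) ≥ 1.645·√(1−0.386884) / 0.622 = 1.645·0.783017 / 0.622 = 2.0708
n−2 ≥ 4.2882  ⇒  n ≥ 6.2882
Smallest integer n = 7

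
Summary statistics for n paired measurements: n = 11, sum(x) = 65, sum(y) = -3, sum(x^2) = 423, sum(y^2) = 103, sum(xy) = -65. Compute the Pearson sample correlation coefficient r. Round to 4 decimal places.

Numerator: nΣxy − (Σx)(Σy) = 11·(-65) − (65)(-3) = -520
Denominator: √[(nΣx²−(Σx)²)(nΣy²−(Σy)²)]
  nΣx²−(Σx)² = 11·423 − 4225 = 428;  nΣy²−(Σy)² = 11·103 − 9 = 1124
  √(428·1124) = √481072 = 693.5935
r = -520 / 693.5935 = -0.7497

-0.7497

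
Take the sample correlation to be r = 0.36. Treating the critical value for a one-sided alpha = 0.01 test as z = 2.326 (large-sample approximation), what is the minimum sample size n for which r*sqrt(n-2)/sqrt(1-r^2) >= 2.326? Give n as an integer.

Need r·√(n−2)/√(1−r²) ≥ 2.326
√(n−2) ≥ 2.326·√(1−0.1296) / 0.36 = 2.326·0.932952 / 0.36 = 6.0279
n−2 ≥ 36.3356  ⇒  n ≥ 38.3356
Smallest integer n = 39

39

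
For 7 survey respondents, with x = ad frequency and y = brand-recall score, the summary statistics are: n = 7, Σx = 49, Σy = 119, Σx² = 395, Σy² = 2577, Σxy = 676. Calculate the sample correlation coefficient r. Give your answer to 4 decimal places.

S_xy = nΣxy − ΣxΣy = 7·676 − 49·119 = 4732 − 5831 = -1099
S_xx = nΣx² − (Σx)² = 7·395 − 49² = 2765 − 2401 = 364
S_yy = nΣy² − (Σy)² = 7·2577 − 119² = 18039 − 14161 = 3878
r = S_xy / √(S_xx·S_yy) = -1099 / √(364·3878) = -1099 / √1411592 = -1099 / 1188.1044 = -0.9250

-0.9250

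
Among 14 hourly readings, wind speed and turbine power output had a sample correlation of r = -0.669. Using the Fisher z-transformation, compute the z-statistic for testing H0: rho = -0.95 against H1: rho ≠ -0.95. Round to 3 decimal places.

z_r = atanh(-0.669) = -0.808931,  z_0 = atanh(-0.95) = -1.831781
SE = 1/√(n−3) = 1/√11 = 0.301511
z = (z_r − z_0)/SE = (-0.808931 − (-1.831781)) / 0.301511 = 1.022850 / 0.301511 = 3.392

3.392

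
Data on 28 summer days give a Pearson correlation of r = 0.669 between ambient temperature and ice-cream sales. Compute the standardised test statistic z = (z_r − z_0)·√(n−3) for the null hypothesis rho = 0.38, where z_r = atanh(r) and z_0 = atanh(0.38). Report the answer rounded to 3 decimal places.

z_r = atanh(0.669) = 0.808931,  z_0 = atanh(0.38) = 0.400060
SE = 1/√(n−3) = 1/√25 = 0.200000
z = (z_r − z_0)/SE = (0.808931 − 0.400060) / 0.200000 = 0.408871 / 0.200000 = 2.044

2.044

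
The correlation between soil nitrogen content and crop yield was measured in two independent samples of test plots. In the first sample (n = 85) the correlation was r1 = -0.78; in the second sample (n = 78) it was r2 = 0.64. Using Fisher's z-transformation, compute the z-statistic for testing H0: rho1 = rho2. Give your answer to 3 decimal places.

-11.288

z1 = atanh(-0.78) = -1.045371,  z2 = atanh(0.64) = 0.758174
SE = √(1/(n1−3) + 1/(n2−3)) = √(1/82 + 1/75) = √(0.0121951 + 0.0133333) = √0.0255284 = 0.159776
z = (z1 − z2)/SE = (-1.045371 − 0.758174) / 0.159776 = -1.803545 / 0.159776 = -11.288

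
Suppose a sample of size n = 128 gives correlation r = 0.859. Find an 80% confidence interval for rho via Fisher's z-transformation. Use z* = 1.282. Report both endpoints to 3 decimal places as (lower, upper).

Fisher z: z_r = atanh(r) = ½·ln((1+0.859)/(1−0.859)) = 1.289517
SE(z) = 1/√(n−3) = 1/√125 = 0.089443
80% ⇒ z* = 1.282; margin = 1.282·0.089443 = 0.114666
CI on z-scale: (1.174851, 1.404183)
Back-transform: tanh(1.174851) = 0.825821, tanh(1.404183) = 0.886252

(0.826, 0.886)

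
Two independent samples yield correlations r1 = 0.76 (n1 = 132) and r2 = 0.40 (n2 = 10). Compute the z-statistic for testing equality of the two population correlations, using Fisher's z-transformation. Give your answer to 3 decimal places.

Fisher z-transforms: z1 = atanh(0.76) = 0.996215, z2 = atanh(0.40) = 0.423649; difference d = 0.572566
Var(d) = 1/129 + 1/7 = 0.0077519 + 0.1428571 = 0.1506090
z = d/√Var(d) = 0.572566 / √0.1506090 = 0.572566 / 0.388084 = 1.475

1.475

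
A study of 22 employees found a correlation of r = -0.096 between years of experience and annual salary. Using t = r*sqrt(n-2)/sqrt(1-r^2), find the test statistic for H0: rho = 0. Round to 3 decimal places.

-0.431

t = r·√(n−2) / √(1−r²) with r = -0.096, n = 22
  = -0.096·√20 / √(1 − 0.009216)
  = -0.096·4.472136 / 0.995381
  = -0.429325 / 0.995381 = -0.431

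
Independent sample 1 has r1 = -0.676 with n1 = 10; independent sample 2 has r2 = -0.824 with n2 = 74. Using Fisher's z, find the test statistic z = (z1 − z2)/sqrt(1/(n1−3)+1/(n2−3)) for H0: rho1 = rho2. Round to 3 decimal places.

Fisher z-transforms: z1 = atanh(-0.676) = -0.821711, z2 = atanh(-0.824) = -1.169152; difference d = 0.347441
Var(d) = 1/7 + 1/71 = 0.1428571 + 0.0140845 = 0.1569416
z = d/√Var(d) = 0.347441 / √0.1569416 = 0.347441 / 0.396159 = 0.877

0.877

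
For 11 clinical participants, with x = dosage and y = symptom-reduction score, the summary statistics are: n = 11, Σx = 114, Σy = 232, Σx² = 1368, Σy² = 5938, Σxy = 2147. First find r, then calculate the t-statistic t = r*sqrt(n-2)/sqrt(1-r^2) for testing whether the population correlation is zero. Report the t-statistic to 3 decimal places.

S_xy = nΣxy − ΣxΣy = 11·2147 − 114·232 = 23617 − 26448 = -2831
S_xx = nΣx² − (Σx)² = 11·1368 − 114² = 15048 − 12996 = 2052
S_yy = nΣy² − (Σy)² = 11·5938 − 232² = 65318 − 53824 = 11494
r = S_xy / √(S_xx·S_yy) = -2831 / √(2052·11494) = -2831 / √23585688 = -2831 / 4856.5099 = -0.5829
t = r·√(n−2)/√(1−r²) = -0.5829·√9 / √(1−0.339772) = -1.748700 / 0.812544 = -2.152

-2.152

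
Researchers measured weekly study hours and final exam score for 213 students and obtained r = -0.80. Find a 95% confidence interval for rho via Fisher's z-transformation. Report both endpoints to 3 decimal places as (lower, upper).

(-0.844, -0.746)

z_r = atanh(-0.80) = -1.098612;  SE = 1/√(n−3) = 1/√210 = 0.069007
z-limits: -1.098612 ± 1.960·0.069007 = -1.098612 ± 0.135254 = [-1.233866, -0.963358]
ρ-limits: (tanh -1.233866, tanh -0.963358) = (-0.844, -0.746)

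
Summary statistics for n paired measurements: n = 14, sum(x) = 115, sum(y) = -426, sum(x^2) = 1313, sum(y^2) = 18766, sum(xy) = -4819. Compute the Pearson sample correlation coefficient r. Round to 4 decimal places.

Numerator: nΣxy − (Σx)(Σy) = 14·(-4819) − (115)(-426) = -18476
Denominator: √[(nΣx²−(Σx)²)(nΣy²−(Σy)²)]
  nΣx²−(Σx)² = 14·1313 − 13225 = 5157;  nΣy²−(Σy)² = 14·18766 − 181476 = 81248
  √(5157·81248) = √418995936 = 20469.3902
r = -18476 / 20469.3902 = -0.9026

-0.9026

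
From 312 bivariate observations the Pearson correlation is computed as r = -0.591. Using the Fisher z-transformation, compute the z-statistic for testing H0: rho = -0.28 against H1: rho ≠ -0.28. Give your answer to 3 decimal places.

-6.882

z_r = atanh(-0.591) = -0.679201,  z_0 = atanh(-0.28) = -0.287682
SE = 1/√(n−3) = 1/√309 = 0.056888
z = (z_r − z_0)/SE = (-0.679201 − (-0.287682)) / 0.056888 = -0.391519 / 0.056888 = -6.882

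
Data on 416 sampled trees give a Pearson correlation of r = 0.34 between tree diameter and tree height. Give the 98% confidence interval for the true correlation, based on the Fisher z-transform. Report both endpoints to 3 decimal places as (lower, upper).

(0.235, 0.437)

z_r = atanh(0.34) = 0.354093;  SE = 1/√(n−3) = 1/√413 = 0.049207
z-limits: 0.354093 ± 2.326·0.049207 = 0.354093 ± 0.114455 = [0.239638, 0.468548]
ρ-limits: (tanh 0.239638, tanh 0.468548) = (0.235, 0.437)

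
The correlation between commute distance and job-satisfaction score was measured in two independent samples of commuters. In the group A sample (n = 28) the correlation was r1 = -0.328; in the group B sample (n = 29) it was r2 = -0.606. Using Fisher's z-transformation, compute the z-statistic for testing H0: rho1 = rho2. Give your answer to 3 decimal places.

z1 = atanh(-0.328) = -0.340585,  z2 = atanh(-0.606) = -0.702575
SE = √(1/(n1−3) + 1/(n2−3)) = √(1/25 + 1/26) = √(0.0400000 + 0.0384615) = √0.0784615 = 0.280110
z = (z1 − z2)/SE = (-0.340585 − (-0.702575)) / 0.280110 = 0.361990 / 0.280110 = 1.292

1.292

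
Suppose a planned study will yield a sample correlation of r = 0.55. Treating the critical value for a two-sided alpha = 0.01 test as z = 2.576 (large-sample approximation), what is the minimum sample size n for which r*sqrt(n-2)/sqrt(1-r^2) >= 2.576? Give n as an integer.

r√(n−2)/√(1−r²) ≥ 2.576  ⇔  n−2 ≥ (2.576)²·(1−r²)/r²
(1−r²)/r² = (1−0.3025)/0.3025 = 2.3058
n ≥ 2 + 6.635776·2.3058 = 2 + 15.3008 = 17.3008
⌈17.3008⌉ = 18

18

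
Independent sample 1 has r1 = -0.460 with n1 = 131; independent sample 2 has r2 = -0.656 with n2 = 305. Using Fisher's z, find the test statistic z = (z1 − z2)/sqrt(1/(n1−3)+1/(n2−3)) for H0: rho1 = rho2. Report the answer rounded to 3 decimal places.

z1 = atanh(-0.460) = -0.497311,  z2 = atanh(-0.656) = -0.785759
SE = √(1/(n1−3) + 1/(n2−3)) = √(1/128 + 1/302) = √(0.0078125 + 0.0033113) = √0.0111238 = 0.105469
z = (z1 − z2)/SE = (-0.497311 − (-0.785759)) / 0.105469 = 0.288448 / 0.105469 = 2.735

2.735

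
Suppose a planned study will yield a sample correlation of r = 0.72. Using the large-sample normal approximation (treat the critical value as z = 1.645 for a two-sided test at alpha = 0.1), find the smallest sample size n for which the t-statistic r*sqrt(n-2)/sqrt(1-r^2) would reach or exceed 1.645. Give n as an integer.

r√(n−2)/√(1−r²) ≥ 1.645  ⇔  n−2 ≥ (1.645)²·(1−r²)/r²
(1−r²)/r² = (1−0.5184)/0.5184 = 0.9290
n ≥ 2 + 2.706025·0.9290 = 2 + 2.5139 = 4.5139
⌈4.5139⌉ = 5

5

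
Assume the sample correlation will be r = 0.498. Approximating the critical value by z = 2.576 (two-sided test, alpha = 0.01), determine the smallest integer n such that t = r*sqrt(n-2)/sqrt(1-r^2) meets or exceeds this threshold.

Need r·√(n−2)/√(1−r²) ≥ 2.576
√(n−2) ≥ 2.576·√(1−0.248004) / 0.498 = 2.576·0.867177 / 0.498 = 4.4856
n−2 ≥ 20.1206  ⇒  n ≥ 22.1206
Smallest integer n = 23

23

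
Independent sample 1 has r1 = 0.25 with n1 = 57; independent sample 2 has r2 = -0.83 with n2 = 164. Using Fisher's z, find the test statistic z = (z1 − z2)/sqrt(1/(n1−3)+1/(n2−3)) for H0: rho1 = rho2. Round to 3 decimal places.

9.180

Fisher z-transforms: z1 = atanh(0.25) = 0.255413, z2 = atanh(-0.83) = -1.188136; difference d = 1.443549
Var(d) = 1/54 + 1/161 = 0.0185185 + 0.0062112 = 0.0247297
z = d/√Var(d) = 1.443549 / √0.0247297 = 1.443549 / 0.157257 = 9.180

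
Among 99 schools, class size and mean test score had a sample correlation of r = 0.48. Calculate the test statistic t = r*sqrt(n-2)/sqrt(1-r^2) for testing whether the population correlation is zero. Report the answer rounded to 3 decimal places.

1 − r² = 1 − 0.2304 = 0.7696;  √(1−r²) = 0.877268
√(n−2) = √97 = 9.848858
t = r·√(n−2)/√(1−r²) = 0.48 · 9.848858 / 0.877268 = 5.389

5.389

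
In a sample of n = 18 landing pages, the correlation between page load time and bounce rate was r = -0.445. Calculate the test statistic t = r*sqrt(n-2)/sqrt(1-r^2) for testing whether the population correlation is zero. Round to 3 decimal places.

-1.988

1 − r² = 1 − 0.198025 = 0.801975;  √(1−r²) = 0.895531
√(n−2) = √16 = 4.000000
t = r·√(n−2)/√(1−r²) = -0.445 · 4.000000 / 0.895531 = -1.988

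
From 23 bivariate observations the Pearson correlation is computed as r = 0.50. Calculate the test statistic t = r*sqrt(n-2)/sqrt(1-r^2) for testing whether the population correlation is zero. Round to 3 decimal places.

t = r·√(n−2) / √(1−r²) with r = 0.50, n = 23
  = 0.50·√21 / √(1 − 0.2500)
  = 0.50·4.582576 / 0.866025
  = 2.291288 / 0.866025 = 2.646

2.646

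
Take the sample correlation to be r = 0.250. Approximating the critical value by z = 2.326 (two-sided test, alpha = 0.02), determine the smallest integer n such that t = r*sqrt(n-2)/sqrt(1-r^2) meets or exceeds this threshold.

Need r·√(n−2)/√(1−r²) ≥ 2.326
√(n−2) ≥ 2.326·√(1−0.062500) / 0.250 = 2.326·0.968246 / 0.250 = 9.0086
n−2 ≥ 81.1549  ⇒  n ≥ 83.1549
Smallest integer n = 84

84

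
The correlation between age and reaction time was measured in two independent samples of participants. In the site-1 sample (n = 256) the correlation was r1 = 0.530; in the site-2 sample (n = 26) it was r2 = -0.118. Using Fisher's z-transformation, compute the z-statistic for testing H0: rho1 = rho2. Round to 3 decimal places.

z1 = atanh(0.530) = 0.590145,  z2 = atanh(-0.118) = -0.118552
SE = √(1/(n1−3) + 1/(n2−3)) = √(1/253 + 1/23) = √(0.0039526 + 0.0434783) = √0.0474309 = 0.217786
z = (z1 − z2)/SE = (0.590145 − (-0.118552)) / 0.217786 = 0.708697 / 0.217786 = 3.254

3.254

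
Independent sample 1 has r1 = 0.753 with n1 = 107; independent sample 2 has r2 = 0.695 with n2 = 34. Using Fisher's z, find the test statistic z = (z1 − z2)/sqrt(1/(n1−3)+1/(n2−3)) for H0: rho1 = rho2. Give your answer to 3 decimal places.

z1 = atanh(0.753) = 0.979848,  z2 = atanh(0.695) = 0.857563
SE = √(1/(n1−3) + 1/(n2−3)) = √(1/104 + 1/31) = √(0.0096154 + 0.0322581) = √0.0418735 = 0.204630
z = (z1 − z2)/SE = (0.979848 − 0.857563) / 0.204630 = 0.122285 / 0.204630 = 0.598

0.598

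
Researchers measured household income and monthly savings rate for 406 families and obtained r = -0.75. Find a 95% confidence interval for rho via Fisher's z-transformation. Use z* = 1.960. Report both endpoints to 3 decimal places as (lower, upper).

Fisher z: z_r = atanh(r) = ½·ln((1+(-0.75))/(1−(-0.75))) = -0.972955
SE(z) = 1/√(n−3) = 1/√403 = 0.049814
95% ⇒ z* = 1.960; margin = 1.960·0.049814 = 0.097635
CI on z-scale: (-1.070590, -0.875320)
Back-transform: tanh(-1.070590) = -0.789683, tanh(-0.875320) = -0.704067

(-0.790, -0.704)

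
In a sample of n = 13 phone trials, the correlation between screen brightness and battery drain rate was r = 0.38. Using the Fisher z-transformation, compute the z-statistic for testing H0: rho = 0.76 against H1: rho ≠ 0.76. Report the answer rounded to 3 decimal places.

Fisher z: atanh(0.38) = 0.400060, atanh(0.76) = 0.996215
z = (z_r − z_0)·√(n−3) = (0.400060 − 0.996215)·√10 = -0.596155 · 3.162278 = -1.885

-1.885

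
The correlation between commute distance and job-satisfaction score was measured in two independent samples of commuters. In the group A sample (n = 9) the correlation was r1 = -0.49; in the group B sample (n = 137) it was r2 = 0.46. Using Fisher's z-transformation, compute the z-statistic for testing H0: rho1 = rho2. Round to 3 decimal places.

Fisher z-transforms: z1 = atanh(-0.49) = -0.536060, z2 = atanh(0.46) = 0.497311; difference d = -1.033371
Var(d) = 1/6 + 1/134 = 0.1666667 + 0.0074627 = 0.1741294
z = d/√Var(d) = -1.033371 / √0.1741294 = -1.033371 / 0.417288 = -2.476

-2.476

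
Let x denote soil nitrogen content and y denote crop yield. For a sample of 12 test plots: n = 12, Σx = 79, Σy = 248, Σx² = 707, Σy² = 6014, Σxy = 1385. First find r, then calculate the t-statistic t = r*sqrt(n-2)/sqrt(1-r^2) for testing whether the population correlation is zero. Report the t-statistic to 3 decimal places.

S_xy = nΣxy − ΣxΣy = 12·1385 − 79·248 = 16620 − 19592 = -2972
S_xx = nΣx² − (Σx)² = 12·707 − 79² = 8484 − 6241 = 2243
S_yy = nΣy² − (Σy)² = 12·6014 − 248² = 72168 − 61504 = 10664
r = S_xy / √(S_xx·S_yy) = -2972 / √(2243·10664) = -2972 / √23919352 = -2972 / 4890.7415 = -0.6077
t = r·√(n−2)/√(1−r²) = -0.6077·√10 / √(1−0.369299) = -1.921716 / 0.794167 = -2.420

-2.420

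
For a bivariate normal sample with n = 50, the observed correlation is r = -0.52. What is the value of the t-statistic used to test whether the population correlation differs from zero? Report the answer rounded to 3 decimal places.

1 − r² = 1 − 0.2704 = 0.7296;  √(1−r²) = 0.854166
√(n−2) = √48 = 6.928203
t = r·√(n−2)/√(1−r²) = -0.52 · 6.928203 / 0.854166 = -4.218

-4.218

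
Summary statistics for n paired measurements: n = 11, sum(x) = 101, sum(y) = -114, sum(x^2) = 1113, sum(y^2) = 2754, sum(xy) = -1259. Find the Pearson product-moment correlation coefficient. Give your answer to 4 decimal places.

-0.3929

S_xy = nΣxy − ΣxΣy = 11·(-1259) − 101·(-114) = -13849 − (-11514) = -2335
S_xx = nΣx² − (Σx)² = 11·1113 − 101² = 12243 − 10201 = 2042
S_yy = nΣy² − (Σy)² = 11·2754 − (-114)² = 30294 − 12996 = 17298
r = S_xy / √(S_xx·S_yy) = -2335 / √(2042·17298) = -2335 / √35322516 = -2335 / 5943.2749 = -0.3929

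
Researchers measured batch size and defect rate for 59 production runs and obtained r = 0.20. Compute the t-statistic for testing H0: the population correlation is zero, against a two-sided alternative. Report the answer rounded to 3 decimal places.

1.541

1 − r² = 1 − 0.0400 = 0.9600;  √(1−r²) = 0.979796
√(n−2) = √57 = 7.549834
t = r·√(n−2)/√(1−r²) = 0.20 · 7.549834 / 0.979796 = 1.541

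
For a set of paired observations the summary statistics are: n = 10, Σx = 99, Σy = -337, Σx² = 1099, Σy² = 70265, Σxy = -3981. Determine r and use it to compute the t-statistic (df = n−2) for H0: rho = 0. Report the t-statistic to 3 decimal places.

S_xy = nΣxy − ΣxΣy = 10·(-3981) − 99·(-337) = -39810 − (-33363) = -6447
S_xx = nΣx² − (Σx)² = 10·1099 − 99² = 10990 − 9801 = 1189
S_yy = nΣy² − (Σy)² = 10·70265 − (-337)² = 702650 − 113569 = 589081
r = S_xy / √(S_xx·S_yy) = -6447 / √(1189·589081) = -6447 / √700417309 = -6447 / 26465.3983 = -0.2436
t = r·√(n−2)/√(1−r²) = -0.2436·√8 / √(1−0.059341) = -0.689005 / 0.969876 = -0.710

-0.710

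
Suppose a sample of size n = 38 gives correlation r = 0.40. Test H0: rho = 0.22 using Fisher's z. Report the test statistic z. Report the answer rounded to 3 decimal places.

z_r = atanh(0.40) = 0.423649,  z_0 = atanh(0.22) = 0.223656
SE = 1/√(n−3) = 1/√35 = 0.169031
z = (z_r − z_0)/SE = (0.423649 − 0.223656) / 0.169031 = 0.199993 / 0.169031 = 1.183

1.183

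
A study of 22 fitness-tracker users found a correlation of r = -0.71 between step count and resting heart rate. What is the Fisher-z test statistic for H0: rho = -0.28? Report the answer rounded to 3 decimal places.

Fisher z: atanh(-0.71) = -0.887184, atanh(-0.28) = -0.287682
z = (z_r − z_0)·√(n−3) = (-0.887184 − (-0.287682))·√19 = -0.599502 · 4.358899 = -2.613

-2.613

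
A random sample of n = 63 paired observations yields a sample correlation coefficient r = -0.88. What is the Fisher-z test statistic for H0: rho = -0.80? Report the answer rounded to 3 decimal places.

-2.147

Fisher z: atanh(-0.88) = -1.375768, atanh(-0.80) = -1.098612
z = (z_r − z_0)·√(n−3) = (-1.375768 − (-1.098612))·√60 = -0.277156 · 7.745967 = -2.147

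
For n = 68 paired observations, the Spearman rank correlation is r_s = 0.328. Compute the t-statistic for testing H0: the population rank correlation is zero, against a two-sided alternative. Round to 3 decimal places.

2.821

1 − r_s² = 1 − 0.107584 = 0.892416;  √(1−r_s²) = 0.944678
√(n−2) = √66 = 8.124038
t = r_s·√(n−2)/√(1−r_s²) = 0.328 · 8.124038 / 0.944678 = 2.821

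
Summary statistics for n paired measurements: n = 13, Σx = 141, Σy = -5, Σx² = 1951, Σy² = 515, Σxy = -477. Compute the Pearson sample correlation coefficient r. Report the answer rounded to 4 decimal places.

-0.9089

Numerator: nΣxy − (Σx)(Σy) = 13·(-477) − (141)(-5) = -5496
Denominator: √[(nΣx²−(Σx)²)(nΣy²−(Σy)²)]
  nΣx²−(Σx)² = 13·1951 − 19881 = 5482;  nΣy²−(Σy)² = 13·515 − 25 = 6670
  √(5482·6670) = √36564940 = 6046.8951
r = -5496 / 6046.8951 = -0.9089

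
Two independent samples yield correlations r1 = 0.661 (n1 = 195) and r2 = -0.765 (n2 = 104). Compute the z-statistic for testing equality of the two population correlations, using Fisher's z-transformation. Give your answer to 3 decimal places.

z1 = atanh(0.661) = 0.794588,  z2 = atanh(-0.765) = -1.008160
SE = √(1/(n1−3) + 1/(n2−3)) = √(1/192 + 1/101) = √(0.0052083 + 0.0099010) = √0.0151093 = 0.122920
z = (z1 − z2)/SE = (0.794588 − (-1.008160)) / 0.122920 = 1.802748 / 0.122920 = 14.666

14.666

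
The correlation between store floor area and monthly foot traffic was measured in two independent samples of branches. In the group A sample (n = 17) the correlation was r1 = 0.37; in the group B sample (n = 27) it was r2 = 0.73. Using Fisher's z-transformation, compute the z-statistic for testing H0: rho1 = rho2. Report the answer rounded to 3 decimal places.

-1.607

z1 = atanh(0.37) = 0.388423,  z2 = atanh(0.73) = 0.928727
SE = √(1/(n1−3) + 1/(n2−3)) = √(1/14 + 1/24) = √(0.0714286 + 0.0416667) = √0.1130953 = 0.336296
z = (z1 − z2)/SE = (0.388423 − 0.928727) / 0.336296 = -0.540304 / 0.336296 = -1.607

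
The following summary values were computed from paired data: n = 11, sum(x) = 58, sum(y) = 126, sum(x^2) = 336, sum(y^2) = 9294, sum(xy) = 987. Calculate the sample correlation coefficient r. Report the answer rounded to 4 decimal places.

Numerator: nΣxy − (Σx)(Σy) = 11·987 − (58)(126) = 3549
Denominator: √[(nΣx²−(Σx)²)(nΣy²−(Σy)²)]
  nΣx²−(Σx)² = 11·336 − 3364 = 332;  nΣy²−(Σy)² = 11·9294 − 15876 = 86358
  √(332·86358) = √28670856 = 5354.5173
r = 3549 / 5354.5173 = 0.6628

0.6628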